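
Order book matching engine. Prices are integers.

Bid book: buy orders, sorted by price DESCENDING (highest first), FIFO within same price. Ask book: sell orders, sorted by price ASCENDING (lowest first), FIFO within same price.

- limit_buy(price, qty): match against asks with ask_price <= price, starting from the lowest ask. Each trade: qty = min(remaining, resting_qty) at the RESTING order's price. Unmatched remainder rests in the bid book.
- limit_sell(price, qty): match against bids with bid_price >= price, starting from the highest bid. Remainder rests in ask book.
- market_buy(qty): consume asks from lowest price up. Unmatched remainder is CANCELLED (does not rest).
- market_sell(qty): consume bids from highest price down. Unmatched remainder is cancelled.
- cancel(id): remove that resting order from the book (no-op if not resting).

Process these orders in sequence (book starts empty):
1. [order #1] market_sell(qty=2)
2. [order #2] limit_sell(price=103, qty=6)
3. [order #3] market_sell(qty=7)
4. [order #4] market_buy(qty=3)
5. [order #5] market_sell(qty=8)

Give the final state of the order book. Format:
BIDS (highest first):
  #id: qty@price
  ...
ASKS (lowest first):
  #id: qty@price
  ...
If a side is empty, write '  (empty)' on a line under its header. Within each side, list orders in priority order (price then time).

After op 1 [order #1] market_sell(qty=2): fills=none; bids=[-] asks=[-]
After op 2 [order #2] limit_sell(price=103, qty=6): fills=none; bids=[-] asks=[#2:6@103]
After op 3 [order #3] market_sell(qty=7): fills=none; bids=[-] asks=[#2:6@103]
After op 4 [order #4] market_buy(qty=3): fills=#4x#2:3@103; bids=[-] asks=[#2:3@103]
After op 5 [order #5] market_sell(qty=8): fills=none; bids=[-] asks=[#2:3@103]

Answer: BIDS (highest first):
  (empty)
ASKS (lowest first):
  #2: 3@103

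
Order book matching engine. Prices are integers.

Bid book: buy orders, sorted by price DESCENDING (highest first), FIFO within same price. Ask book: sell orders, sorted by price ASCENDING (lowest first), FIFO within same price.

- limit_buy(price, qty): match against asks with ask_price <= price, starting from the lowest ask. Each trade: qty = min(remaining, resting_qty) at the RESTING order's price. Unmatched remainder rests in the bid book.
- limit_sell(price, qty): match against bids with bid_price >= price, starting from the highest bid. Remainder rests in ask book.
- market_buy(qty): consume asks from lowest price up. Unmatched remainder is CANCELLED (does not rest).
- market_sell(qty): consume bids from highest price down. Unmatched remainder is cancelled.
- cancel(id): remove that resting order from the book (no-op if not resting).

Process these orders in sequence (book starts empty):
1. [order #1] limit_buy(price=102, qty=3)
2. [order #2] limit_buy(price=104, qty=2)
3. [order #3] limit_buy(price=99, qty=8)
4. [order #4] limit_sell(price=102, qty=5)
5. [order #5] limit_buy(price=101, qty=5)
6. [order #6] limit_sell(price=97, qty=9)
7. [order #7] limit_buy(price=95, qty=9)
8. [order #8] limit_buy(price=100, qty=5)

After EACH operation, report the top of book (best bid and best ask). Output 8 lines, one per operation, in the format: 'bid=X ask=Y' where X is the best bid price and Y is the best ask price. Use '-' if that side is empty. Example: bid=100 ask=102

After op 1 [order #1] limit_buy(price=102, qty=3): fills=none; bids=[#1:3@102] asks=[-]
After op 2 [order #2] limit_buy(price=104, qty=2): fills=none; bids=[#2:2@104 #1:3@102] asks=[-]
After op 3 [order #3] limit_buy(price=99, qty=8): fills=none; bids=[#2:2@104 #1:3@102 #3:8@99] asks=[-]
After op 4 [order #4] limit_sell(price=102, qty=5): fills=#2x#4:2@104 #1x#4:3@102; bids=[#3:8@99] asks=[-]
After op 5 [order #5] limit_buy(price=101, qty=5): fills=none; bids=[#5:5@101 #3:8@99] asks=[-]
After op 6 [order #6] limit_sell(price=97, qty=9): fills=#5x#6:5@101 #3x#6:4@99; bids=[#3:4@99] asks=[-]
After op 7 [order #7] limit_buy(price=95, qty=9): fills=none; bids=[#3:4@99 #7:9@95] asks=[-]
After op 8 [order #8] limit_buy(price=100, qty=5): fills=none; bids=[#8:5@100 #3:4@99 #7:9@95] asks=[-]

Answer: bid=102 ask=-
bid=104 ask=-
bid=104 ask=-
bid=99 ask=-
bid=101 ask=-
bid=99 ask=-
bid=99 ask=-
bid=100 ask=-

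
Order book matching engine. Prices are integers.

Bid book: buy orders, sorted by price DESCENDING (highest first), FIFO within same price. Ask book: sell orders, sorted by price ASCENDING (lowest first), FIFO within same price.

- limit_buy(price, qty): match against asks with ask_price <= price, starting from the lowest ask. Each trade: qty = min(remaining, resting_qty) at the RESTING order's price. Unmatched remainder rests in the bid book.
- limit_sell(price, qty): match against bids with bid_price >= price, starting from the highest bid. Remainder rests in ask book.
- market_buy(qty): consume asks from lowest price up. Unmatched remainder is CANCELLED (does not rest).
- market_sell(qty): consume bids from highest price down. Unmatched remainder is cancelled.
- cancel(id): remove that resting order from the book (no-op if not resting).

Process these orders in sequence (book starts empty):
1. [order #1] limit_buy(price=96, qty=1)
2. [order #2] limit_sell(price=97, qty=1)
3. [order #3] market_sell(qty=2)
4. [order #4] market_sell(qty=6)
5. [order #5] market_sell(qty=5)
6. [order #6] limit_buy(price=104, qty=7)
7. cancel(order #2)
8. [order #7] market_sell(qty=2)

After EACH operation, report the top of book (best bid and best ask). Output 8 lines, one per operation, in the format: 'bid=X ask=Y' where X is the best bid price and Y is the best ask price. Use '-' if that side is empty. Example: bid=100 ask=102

After op 1 [order #1] limit_buy(price=96, qty=1): fills=none; bids=[#1:1@96] asks=[-]
After op 2 [order #2] limit_sell(price=97, qty=1): fills=none; bids=[#1:1@96] asks=[#2:1@97]
After op 3 [order #3] market_sell(qty=2): fills=#1x#3:1@96; bids=[-] asks=[#2:1@97]
After op 4 [order #4] market_sell(qty=6): fills=none; bids=[-] asks=[#2:1@97]
After op 5 [order #5] market_sell(qty=5): fills=none; bids=[-] asks=[#2:1@97]
After op 6 [order #6] limit_buy(price=104, qty=7): fills=#6x#2:1@97; bids=[#6:6@104] asks=[-]
After op 7 cancel(order #2): fills=none; bids=[#6:6@104] asks=[-]
After op 8 [order #7] market_sell(qty=2): fills=#6x#7:2@104; bids=[#6:4@104] asks=[-]

Answer: bid=96 ask=-
bid=96 ask=97
bid=- ask=97
bid=- ask=97
bid=- ask=97
bid=104 ask=-
bid=104 ask=-
bid=104 ask=-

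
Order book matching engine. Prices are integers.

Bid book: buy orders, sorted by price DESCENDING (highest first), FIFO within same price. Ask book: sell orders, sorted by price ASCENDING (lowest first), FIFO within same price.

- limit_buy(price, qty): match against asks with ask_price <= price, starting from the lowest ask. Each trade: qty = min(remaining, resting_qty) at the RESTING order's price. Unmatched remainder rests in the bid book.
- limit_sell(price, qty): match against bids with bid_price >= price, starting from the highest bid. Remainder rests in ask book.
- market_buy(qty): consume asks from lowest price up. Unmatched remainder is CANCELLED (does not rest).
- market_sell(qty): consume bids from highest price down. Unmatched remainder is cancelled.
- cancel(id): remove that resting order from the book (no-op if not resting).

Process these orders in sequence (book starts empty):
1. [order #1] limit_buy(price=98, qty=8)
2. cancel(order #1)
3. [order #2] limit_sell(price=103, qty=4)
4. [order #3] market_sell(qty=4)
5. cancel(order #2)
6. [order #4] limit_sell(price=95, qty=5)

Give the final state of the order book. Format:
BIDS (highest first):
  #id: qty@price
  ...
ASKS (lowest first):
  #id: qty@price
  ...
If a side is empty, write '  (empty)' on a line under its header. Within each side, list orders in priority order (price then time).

After op 1 [order #1] limit_buy(price=98, qty=8): fills=none; bids=[#1:8@98] asks=[-]
After op 2 cancel(order #1): fills=none; bids=[-] asks=[-]
After op 3 [order #2] limit_sell(price=103, qty=4): fills=none; bids=[-] asks=[#2:4@103]
After op 4 [order #3] market_sell(qty=4): fills=none; bids=[-] asks=[#2:4@103]
After op 5 cancel(order #2): fills=none; bids=[-] asks=[-]
After op 6 [order #4] limit_sell(price=95, qty=5): fills=none; bids=[-] asks=[#4:5@95]

Answer: BIDS (highest first):
  (empty)
ASKS (lowest first):
  #4: 5@95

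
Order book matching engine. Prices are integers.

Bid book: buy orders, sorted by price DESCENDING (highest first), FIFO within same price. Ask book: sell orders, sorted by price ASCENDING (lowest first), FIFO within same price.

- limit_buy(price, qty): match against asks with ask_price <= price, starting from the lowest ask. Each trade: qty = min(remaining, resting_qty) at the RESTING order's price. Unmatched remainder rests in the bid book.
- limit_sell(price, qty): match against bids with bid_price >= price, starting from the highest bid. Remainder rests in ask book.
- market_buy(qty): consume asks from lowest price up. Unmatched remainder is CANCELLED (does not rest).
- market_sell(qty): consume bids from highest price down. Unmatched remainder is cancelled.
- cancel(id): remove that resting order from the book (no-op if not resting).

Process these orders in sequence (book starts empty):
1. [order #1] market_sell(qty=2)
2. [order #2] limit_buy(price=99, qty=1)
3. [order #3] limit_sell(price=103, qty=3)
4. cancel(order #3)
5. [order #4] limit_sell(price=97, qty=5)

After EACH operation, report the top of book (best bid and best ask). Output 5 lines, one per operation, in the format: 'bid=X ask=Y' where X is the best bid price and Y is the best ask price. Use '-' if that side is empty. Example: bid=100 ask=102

Answer: bid=- ask=-
bid=99 ask=-
bid=99 ask=103
bid=99 ask=-
bid=- ask=97

Derivation:
After op 1 [order #1] market_sell(qty=2): fills=none; bids=[-] asks=[-]
After op 2 [order #2] limit_buy(price=99, qty=1): fills=none; bids=[#2:1@99] asks=[-]
After op 3 [order #3] limit_sell(price=103, qty=3): fills=none; bids=[#2:1@99] asks=[#3:3@103]
After op 4 cancel(order #3): fills=none; bids=[#2:1@99] asks=[-]
After op 5 [order #4] limit_sell(price=97, qty=5): fills=#2x#4:1@99; bids=[-] asks=[#4:4@97]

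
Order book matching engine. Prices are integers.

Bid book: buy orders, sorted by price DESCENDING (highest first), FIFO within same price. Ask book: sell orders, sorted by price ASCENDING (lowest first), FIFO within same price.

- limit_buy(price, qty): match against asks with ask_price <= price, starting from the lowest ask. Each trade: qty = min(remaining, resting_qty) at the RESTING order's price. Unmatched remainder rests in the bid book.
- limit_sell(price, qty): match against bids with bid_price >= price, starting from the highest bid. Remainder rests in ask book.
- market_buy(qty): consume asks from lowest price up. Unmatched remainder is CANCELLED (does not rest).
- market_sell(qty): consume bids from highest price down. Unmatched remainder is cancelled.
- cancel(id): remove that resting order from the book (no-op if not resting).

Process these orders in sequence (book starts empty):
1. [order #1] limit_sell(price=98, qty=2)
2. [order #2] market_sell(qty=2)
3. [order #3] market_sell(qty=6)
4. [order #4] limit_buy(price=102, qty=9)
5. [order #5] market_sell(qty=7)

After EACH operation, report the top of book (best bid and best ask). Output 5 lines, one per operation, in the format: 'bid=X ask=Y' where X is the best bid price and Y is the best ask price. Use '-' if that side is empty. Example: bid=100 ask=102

Answer: bid=- ask=98
bid=- ask=98
bid=- ask=98
bid=102 ask=-
bid=- ask=-

Derivation:
After op 1 [order #1] limit_sell(price=98, qty=2): fills=none; bids=[-] asks=[#1:2@98]
After op 2 [order #2] market_sell(qty=2): fills=none; bids=[-] asks=[#1:2@98]
After op 3 [order #3] market_sell(qty=6): fills=none; bids=[-] asks=[#1:2@98]
After op 4 [order #4] limit_buy(price=102, qty=9): fills=#4x#1:2@98; bids=[#4:7@102] asks=[-]
After op 5 [order #5] market_sell(qty=7): fills=#4x#5:7@102; bids=[-] asks=[-]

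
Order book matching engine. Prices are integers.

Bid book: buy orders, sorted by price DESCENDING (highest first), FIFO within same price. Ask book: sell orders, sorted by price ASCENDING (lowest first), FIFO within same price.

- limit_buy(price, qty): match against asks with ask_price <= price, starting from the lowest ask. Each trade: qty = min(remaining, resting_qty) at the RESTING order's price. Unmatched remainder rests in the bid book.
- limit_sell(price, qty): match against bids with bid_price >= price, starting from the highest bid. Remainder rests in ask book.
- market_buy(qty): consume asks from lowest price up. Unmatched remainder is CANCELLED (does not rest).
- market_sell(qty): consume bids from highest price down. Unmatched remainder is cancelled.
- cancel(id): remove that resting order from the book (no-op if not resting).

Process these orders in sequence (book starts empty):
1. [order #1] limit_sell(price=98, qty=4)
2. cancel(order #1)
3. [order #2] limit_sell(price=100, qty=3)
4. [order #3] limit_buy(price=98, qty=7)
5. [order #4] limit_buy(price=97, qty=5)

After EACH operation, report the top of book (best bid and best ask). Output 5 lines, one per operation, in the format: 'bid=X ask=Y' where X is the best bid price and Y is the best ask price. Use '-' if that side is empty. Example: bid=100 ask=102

Answer: bid=- ask=98
bid=- ask=-
bid=- ask=100
bid=98 ask=100
bid=98 ask=100

Derivation:
After op 1 [order #1] limit_sell(price=98, qty=4): fills=none; bids=[-] asks=[#1:4@98]
After op 2 cancel(order #1): fills=none; bids=[-] asks=[-]
After op 3 [order #2] limit_sell(price=100, qty=3): fills=none; bids=[-] asks=[#2:3@100]
After op 4 [order #3] limit_buy(price=98, qty=7): fills=none; bids=[#3:7@98] asks=[#2:3@100]
After op 5 [order #4] limit_buy(price=97, qty=5): fills=none; bids=[#3:7@98 #4:5@97] asks=[#2:3@100]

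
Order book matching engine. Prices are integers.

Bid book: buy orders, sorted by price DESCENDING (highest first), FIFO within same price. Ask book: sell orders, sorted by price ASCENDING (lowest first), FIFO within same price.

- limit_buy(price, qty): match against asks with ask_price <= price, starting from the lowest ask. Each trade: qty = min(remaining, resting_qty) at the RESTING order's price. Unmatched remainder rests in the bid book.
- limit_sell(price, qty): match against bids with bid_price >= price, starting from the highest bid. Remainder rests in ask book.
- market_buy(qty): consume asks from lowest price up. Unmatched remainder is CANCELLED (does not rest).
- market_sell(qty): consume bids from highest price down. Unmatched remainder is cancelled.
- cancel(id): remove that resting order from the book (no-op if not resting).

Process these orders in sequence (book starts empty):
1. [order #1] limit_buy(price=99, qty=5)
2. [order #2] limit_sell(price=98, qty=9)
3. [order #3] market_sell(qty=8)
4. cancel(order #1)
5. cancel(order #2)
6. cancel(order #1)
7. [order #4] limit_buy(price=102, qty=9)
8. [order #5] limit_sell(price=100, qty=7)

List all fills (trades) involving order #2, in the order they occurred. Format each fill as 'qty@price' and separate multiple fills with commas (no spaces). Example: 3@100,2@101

After op 1 [order #1] limit_buy(price=99, qty=5): fills=none; bids=[#1:5@99] asks=[-]
After op 2 [order #2] limit_sell(price=98, qty=9): fills=#1x#2:5@99; bids=[-] asks=[#2:4@98]
After op 3 [order #3] market_sell(qty=8): fills=none; bids=[-] asks=[#2:4@98]
After op 4 cancel(order #1): fills=none; bids=[-] asks=[#2:4@98]
After op 5 cancel(order #2): fills=none; bids=[-] asks=[-]
After op 6 cancel(order #1): fills=none; bids=[-] asks=[-]
After op 7 [order #4] limit_buy(price=102, qty=9): fills=none; bids=[#4:9@102] asks=[-]
After op 8 [order #5] limit_sell(price=100, qty=7): fills=#4x#5:7@102; bids=[#4:2@102] asks=[-]

Answer: 5@99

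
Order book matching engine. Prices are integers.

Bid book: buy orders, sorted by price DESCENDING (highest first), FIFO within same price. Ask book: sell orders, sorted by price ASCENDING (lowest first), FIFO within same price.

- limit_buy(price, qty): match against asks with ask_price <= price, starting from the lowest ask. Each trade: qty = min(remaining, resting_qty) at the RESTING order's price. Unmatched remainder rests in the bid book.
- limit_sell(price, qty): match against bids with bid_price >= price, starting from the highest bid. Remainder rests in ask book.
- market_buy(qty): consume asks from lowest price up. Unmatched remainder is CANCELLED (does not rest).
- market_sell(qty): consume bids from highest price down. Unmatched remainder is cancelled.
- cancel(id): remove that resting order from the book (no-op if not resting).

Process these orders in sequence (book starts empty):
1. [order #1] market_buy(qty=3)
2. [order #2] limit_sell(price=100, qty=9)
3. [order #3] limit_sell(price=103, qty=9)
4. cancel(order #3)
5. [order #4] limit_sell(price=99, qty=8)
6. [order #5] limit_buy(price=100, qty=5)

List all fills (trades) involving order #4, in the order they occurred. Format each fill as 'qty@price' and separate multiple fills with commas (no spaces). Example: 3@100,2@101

After op 1 [order #1] market_buy(qty=3): fills=none; bids=[-] asks=[-]
After op 2 [order #2] limit_sell(price=100, qty=9): fills=none; bids=[-] asks=[#2:9@100]
After op 3 [order #3] limit_sell(price=103, qty=9): fills=none; bids=[-] asks=[#2:9@100 #3:9@103]
After op 4 cancel(order #3): fills=none; bids=[-] asks=[#2:9@100]
After op 5 [order #4] limit_sell(price=99, qty=8): fills=none; bids=[-] asks=[#4:8@99 #2:9@100]
After op 6 [order #5] limit_buy(price=100, qty=5): fills=#5x#4:5@99; bids=[-] asks=[#4:3@99 #2:9@100]

Answer: 5@99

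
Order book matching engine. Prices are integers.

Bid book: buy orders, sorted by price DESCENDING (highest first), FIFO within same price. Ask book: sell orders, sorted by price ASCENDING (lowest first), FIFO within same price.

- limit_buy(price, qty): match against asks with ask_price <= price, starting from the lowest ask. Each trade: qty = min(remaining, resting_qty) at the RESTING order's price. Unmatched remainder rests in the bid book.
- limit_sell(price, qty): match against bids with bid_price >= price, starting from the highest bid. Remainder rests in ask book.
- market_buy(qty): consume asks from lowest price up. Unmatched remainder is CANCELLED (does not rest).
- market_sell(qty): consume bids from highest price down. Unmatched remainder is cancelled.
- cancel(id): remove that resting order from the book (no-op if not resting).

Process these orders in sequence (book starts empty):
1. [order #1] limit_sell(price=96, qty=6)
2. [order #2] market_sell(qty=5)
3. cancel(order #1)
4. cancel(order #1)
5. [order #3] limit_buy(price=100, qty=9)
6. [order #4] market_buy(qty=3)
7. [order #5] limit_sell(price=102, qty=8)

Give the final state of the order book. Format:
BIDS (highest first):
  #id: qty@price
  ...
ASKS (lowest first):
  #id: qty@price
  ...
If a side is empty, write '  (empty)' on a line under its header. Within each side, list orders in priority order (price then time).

Answer: BIDS (highest first):
  #3: 9@100
ASKS (lowest first):
  #5: 8@102

Derivation:
After op 1 [order #1] limit_sell(price=96, qty=6): fills=none; bids=[-] asks=[#1:6@96]
After op 2 [order #2] market_sell(qty=5): fills=none; bids=[-] asks=[#1:6@96]
After op 3 cancel(order #1): fills=none; bids=[-] asks=[-]
After op 4 cancel(order #1): fills=none; bids=[-] asks=[-]
After op 5 [order #3] limit_buy(price=100, qty=9): fills=none; bids=[#3:9@100] asks=[-]
After op 6 [order #4] market_buy(qty=3): fills=none; bids=[#3:9@100] asks=[-]
After op 7 [order #5] limit_sell(price=102, qty=8): fills=none; bids=[#3:9@100] asks=[#5:8@102]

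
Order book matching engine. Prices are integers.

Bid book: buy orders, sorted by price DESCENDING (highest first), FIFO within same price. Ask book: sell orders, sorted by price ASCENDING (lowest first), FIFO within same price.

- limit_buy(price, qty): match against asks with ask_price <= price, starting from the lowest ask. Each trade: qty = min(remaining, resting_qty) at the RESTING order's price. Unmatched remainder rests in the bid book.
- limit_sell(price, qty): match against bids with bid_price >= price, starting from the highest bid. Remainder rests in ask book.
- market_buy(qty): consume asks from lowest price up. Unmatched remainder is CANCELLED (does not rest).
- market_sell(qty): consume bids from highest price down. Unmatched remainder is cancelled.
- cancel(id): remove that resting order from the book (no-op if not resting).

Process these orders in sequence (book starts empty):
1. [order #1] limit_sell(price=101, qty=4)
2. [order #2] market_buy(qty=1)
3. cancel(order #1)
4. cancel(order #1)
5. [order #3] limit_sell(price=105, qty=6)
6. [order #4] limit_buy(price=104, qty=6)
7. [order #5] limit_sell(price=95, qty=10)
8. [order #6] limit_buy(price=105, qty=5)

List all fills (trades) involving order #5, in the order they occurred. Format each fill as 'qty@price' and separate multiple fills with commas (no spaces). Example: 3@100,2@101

Answer: 6@104,4@95

Derivation:
After op 1 [order #1] limit_sell(price=101, qty=4): fills=none; bids=[-] asks=[#1:4@101]
After op 2 [order #2] market_buy(qty=1): fills=#2x#1:1@101; bids=[-] asks=[#1:3@101]
After op 3 cancel(order #1): fills=none; bids=[-] asks=[-]
After op 4 cancel(order #1): fills=none; bids=[-] asks=[-]
After op 5 [order #3] limit_sell(price=105, qty=6): fills=none; bids=[-] asks=[#3:6@105]
After op 6 [order #4] limit_buy(price=104, qty=6): fills=none; bids=[#4:6@104] asks=[#3:6@105]
After op 7 [order #5] limit_sell(price=95, qty=10): fills=#4x#5:6@104; bids=[-] asks=[#5:4@95 #3:6@105]
After op 8 [order #6] limit_buy(price=105, qty=5): fills=#6x#5:4@95 #6x#3:1@105; bids=[-] asks=[#3:5@105]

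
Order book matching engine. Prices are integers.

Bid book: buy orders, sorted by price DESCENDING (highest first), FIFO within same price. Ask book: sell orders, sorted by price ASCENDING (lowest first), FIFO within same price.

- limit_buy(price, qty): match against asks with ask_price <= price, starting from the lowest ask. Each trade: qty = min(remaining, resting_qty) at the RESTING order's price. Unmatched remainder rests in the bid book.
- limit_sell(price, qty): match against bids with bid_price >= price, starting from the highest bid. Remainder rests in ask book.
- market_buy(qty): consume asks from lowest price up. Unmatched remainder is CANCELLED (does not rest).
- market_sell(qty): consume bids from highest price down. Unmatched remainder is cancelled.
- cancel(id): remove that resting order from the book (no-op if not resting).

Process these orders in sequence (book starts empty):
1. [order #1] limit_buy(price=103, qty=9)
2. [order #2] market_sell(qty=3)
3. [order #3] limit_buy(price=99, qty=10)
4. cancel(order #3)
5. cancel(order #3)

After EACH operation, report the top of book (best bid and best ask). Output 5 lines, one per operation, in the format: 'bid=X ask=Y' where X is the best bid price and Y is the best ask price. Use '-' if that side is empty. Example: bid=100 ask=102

Answer: bid=103 ask=-
bid=103 ask=-
bid=103 ask=-
bid=103 ask=-
bid=103 ask=-

Derivation:
After op 1 [order #1] limit_buy(price=103, qty=9): fills=none; bids=[#1:9@103] asks=[-]
After op 2 [order #2] market_sell(qty=3): fills=#1x#2:3@103; bids=[#1:6@103] asks=[-]
After op 3 [order #3] limit_buy(price=99, qty=10): fills=none; bids=[#1:6@103 #3:10@99] asks=[-]
After op 4 cancel(order #3): fills=none; bids=[#1:6@103] asks=[-]
After op 5 cancel(order #3): fills=none; bids=[#1:6@103] asks=[-]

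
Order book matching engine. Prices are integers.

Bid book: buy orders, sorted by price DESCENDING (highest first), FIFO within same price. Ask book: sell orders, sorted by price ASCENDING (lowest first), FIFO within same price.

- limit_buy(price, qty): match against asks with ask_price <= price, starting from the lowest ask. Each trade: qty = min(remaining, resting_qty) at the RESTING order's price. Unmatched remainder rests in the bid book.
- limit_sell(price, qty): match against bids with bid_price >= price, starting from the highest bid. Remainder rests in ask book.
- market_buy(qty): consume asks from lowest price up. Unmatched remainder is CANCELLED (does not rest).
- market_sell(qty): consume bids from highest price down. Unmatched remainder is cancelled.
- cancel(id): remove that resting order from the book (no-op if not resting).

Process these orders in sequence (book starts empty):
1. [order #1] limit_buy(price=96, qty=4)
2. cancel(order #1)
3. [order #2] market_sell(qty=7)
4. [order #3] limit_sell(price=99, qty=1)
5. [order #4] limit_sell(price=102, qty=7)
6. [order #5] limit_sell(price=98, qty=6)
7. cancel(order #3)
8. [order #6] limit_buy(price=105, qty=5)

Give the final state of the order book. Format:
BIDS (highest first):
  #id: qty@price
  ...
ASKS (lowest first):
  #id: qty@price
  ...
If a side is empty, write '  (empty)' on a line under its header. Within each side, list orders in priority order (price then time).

Answer: BIDS (highest first):
  (empty)
ASKS (lowest first):
  #5: 1@98
  #4: 7@102

Derivation:
After op 1 [order #1] limit_buy(price=96, qty=4): fills=none; bids=[#1:4@96] asks=[-]
After op 2 cancel(order #1): fills=none; bids=[-] asks=[-]
After op 3 [order #2] market_sell(qty=7): fills=none; bids=[-] asks=[-]
After op 4 [order #3] limit_sell(price=99, qty=1): fills=none; bids=[-] asks=[#3:1@99]
After op 5 [order #4] limit_sell(price=102, qty=7): fills=none; bids=[-] asks=[#3:1@99 #4:7@102]
After op 6 [order #5] limit_sell(price=98, qty=6): fills=none; bids=[-] asks=[#5:6@98 #3:1@99 #4:7@102]
After op 7 cancel(order #3): fills=none; bids=[-] asks=[#5:6@98 #4:7@102]
After op 8 [order #6] limit_buy(price=105, qty=5): fills=#6x#5:5@98; bids=[-] asks=[#5:1@98 #4:7@102]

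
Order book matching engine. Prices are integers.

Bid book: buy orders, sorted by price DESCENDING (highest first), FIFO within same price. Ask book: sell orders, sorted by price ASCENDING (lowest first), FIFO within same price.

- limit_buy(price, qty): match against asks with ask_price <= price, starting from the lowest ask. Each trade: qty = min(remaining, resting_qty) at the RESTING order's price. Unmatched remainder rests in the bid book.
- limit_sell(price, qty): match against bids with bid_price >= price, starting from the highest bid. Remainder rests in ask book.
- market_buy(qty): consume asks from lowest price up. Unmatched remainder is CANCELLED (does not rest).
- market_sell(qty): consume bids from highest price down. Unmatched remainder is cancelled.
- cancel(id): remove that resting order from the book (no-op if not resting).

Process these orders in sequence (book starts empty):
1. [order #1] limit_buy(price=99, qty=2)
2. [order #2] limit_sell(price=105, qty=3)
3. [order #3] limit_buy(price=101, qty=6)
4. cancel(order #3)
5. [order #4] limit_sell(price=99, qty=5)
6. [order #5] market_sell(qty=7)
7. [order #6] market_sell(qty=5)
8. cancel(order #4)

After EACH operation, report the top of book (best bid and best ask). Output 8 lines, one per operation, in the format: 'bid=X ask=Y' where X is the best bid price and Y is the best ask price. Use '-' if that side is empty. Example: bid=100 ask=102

After op 1 [order #1] limit_buy(price=99, qty=2): fills=none; bids=[#1:2@99] asks=[-]
After op 2 [order #2] limit_sell(price=105, qty=3): fills=none; bids=[#1:2@99] asks=[#2:3@105]
After op 3 [order #3] limit_buy(price=101, qty=6): fills=none; bids=[#3:6@101 #1:2@99] asks=[#2:3@105]
After op 4 cancel(order #3): fills=none; bids=[#1:2@99] asks=[#2:3@105]
After op 5 [order #4] limit_sell(price=99, qty=5): fills=#1x#4:2@99; bids=[-] asks=[#4:3@99 #2:3@105]
After op 6 [order #5] market_sell(qty=7): fills=none; bids=[-] asks=[#4:3@99 #2:3@105]
After op 7 [order #6] market_sell(qty=5): fills=none; bids=[-] asks=[#4:3@99 #2:3@105]
After op 8 cancel(order #4): fills=none; bids=[-] asks=[#2:3@105]

Answer: bid=99 ask=-
bid=99 ask=105
bid=101 ask=105
bid=99 ask=105
bid=- ask=99
bid=- ask=99
bid=- ask=99
bid=- ask=105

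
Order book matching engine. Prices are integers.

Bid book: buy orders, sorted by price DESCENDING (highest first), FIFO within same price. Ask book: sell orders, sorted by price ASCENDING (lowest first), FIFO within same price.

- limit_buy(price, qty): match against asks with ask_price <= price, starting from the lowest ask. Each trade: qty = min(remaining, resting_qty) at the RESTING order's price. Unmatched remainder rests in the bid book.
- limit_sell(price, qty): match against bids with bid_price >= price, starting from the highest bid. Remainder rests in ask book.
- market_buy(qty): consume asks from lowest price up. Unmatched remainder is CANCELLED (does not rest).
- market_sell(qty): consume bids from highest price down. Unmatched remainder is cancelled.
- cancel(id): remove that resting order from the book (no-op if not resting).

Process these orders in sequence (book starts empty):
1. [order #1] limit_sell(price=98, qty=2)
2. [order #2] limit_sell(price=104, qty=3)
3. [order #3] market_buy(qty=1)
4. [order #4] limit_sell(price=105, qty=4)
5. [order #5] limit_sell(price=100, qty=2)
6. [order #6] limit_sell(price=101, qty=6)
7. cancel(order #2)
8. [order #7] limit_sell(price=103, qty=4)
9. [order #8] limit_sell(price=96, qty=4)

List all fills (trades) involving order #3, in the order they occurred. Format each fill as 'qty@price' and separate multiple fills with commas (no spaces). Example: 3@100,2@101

After op 1 [order #1] limit_sell(price=98, qty=2): fills=none; bids=[-] asks=[#1:2@98]
After op 2 [order #2] limit_sell(price=104, qty=3): fills=none; bids=[-] asks=[#1:2@98 #2:3@104]
After op 3 [order #3] market_buy(qty=1): fills=#3x#1:1@98; bids=[-] asks=[#1:1@98 #2:3@104]
After op 4 [order #4] limit_sell(price=105, qty=4): fills=none; bids=[-] asks=[#1:1@98 #2:3@104 #4:4@105]
After op 5 [order #5] limit_sell(price=100, qty=2): fills=none; bids=[-] asks=[#1:1@98 #5:2@100 #2:3@104 #4:4@105]
After op 6 [order #6] limit_sell(price=101, qty=6): fills=none; bids=[-] asks=[#1:1@98 #5:2@100 #6:6@101 #2:3@104 #4:4@105]
After op 7 cancel(order #2): fills=none; bids=[-] asks=[#1:1@98 #5:2@100 #6:6@101 #4:4@105]
After op 8 [order #7] limit_sell(price=103, qty=4): fills=none; bids=[-] asks=[#1:1@98 #5:2@100 #6:6@101 #7:4@103 #4:4@105]
After op 9 [order #8] limit_sell(price=96, qty=4): fills=none; bids=[-] asks=[#8:4@96 #1:1@98 #5:2@100 #6:6@101 #7:4@103 #4:4@105]

Answer: 1@98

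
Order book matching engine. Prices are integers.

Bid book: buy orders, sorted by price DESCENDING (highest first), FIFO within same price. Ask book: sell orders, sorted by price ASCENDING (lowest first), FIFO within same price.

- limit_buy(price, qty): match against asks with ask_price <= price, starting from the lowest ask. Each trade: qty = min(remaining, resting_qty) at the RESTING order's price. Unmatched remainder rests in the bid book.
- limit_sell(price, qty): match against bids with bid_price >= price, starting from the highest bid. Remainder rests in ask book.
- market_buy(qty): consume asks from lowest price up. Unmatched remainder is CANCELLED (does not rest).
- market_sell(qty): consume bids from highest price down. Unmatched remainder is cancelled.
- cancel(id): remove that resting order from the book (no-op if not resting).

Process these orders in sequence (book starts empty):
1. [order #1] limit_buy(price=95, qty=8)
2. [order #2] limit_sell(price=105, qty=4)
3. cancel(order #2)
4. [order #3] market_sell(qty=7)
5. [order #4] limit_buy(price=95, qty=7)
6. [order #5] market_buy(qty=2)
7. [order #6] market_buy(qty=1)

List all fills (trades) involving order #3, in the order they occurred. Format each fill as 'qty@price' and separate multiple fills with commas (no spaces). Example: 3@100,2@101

After op 1 [order #1] limit_buy(price=95, qty=8): fills=none; bids=[#1:8@95] asks=[-]
After op 2 [order #2] limit_sell(price=105, qty=4): fills=none; bids=[#1:8@95] asks=[#2:4@105]
After op 3 cancel(order #2): fills=none; bids=[#1:8@95] asks=[-]
After op 4 [order #3] market_sell(qty=7): fills=#1x#3:7@95; bids=[#1:1@95] asks=[-]
After op 5 [order #4] limit_buy(price=95, qty=7): fills=none; bids=[#1:1@95 #4:7@95] asks=[-]
After op 6 [order #5] market_buy(qty=2): fills=none; bids=[#1:1@95 #4:7@95] asks=[-]
After op 7 [order #6] market_buy(qty=1): fills=none; bids=[#1:1@95 #4:7@95] asks=[-]

Answer: 7@95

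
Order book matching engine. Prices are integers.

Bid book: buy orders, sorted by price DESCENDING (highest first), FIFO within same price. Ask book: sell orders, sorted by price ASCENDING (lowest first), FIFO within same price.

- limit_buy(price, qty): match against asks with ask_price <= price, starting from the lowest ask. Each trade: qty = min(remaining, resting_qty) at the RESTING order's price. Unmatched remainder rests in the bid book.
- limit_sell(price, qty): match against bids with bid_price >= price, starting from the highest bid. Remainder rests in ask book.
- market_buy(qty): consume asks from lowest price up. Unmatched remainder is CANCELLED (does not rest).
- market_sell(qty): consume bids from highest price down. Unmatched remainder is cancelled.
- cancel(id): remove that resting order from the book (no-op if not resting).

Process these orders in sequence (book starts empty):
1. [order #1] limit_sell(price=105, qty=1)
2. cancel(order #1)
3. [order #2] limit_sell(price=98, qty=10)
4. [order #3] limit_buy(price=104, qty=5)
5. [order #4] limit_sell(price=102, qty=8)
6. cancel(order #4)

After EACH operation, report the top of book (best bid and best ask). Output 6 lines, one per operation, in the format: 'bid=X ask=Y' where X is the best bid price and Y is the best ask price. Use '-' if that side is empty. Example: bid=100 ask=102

After op 1 [order #1] limit_sell(price=105, qty=1): fills=none; bids=[-] asks=[#1:1@105]
After op 2 cancel(order #1): fills=none; bids=[-] asks=[-]
After op 3 [order #2] limit_sell(price=98, qty=10): fills=none; bids=[-] asks=[#2:10@98]
After op 4 [order #3] limit_buy(price=104, qty=5): fills=#3x#2:5@98; bids=[-] asks=[#2:5@98]
After op 5 [order #4] limit_sell(price=102, qty=8): fills=none; bids=[-] asks=[#2:5@98 #4:8@102]
After op 6 cancel(order #4): fills=none; bids=[-] asks=[#2:5@98]

Answer: bid=- ask=105
bid=- ask=-
bid=- ask=98
bid=- ask=98
bid=- ask=98
bid=- ask=98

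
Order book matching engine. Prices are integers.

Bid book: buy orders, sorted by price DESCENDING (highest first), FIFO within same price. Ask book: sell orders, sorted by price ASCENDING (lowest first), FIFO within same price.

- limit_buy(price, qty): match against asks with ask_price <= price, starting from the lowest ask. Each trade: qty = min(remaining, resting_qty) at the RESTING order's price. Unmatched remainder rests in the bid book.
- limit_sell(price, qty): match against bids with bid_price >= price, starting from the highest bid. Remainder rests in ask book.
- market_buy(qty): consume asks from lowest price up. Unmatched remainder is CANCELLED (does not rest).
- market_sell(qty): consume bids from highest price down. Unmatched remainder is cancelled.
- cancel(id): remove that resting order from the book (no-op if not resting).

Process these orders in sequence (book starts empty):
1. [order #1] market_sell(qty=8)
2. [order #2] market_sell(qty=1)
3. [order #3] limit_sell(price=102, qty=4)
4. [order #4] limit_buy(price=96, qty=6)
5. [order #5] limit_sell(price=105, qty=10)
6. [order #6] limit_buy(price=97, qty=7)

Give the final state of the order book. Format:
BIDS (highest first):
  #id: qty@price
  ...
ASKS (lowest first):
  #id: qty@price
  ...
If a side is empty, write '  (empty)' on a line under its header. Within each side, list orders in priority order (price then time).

After op 1 [order #1] market_sell(qty=8): fills=none; bids=[-] asks=[-]
After op 2 [order #2] market_sell(qty=1): fills=none; bids=[-] asks=[-]
After op 3 [order #3] limit_sell(price=102, qty=4): fills=none; bids=[-] asks=[#3:4@102]
After op 4 [order #4] limit_buy(price=96, qty=6): fills=none; bids=[#4:6@96] asks=[#3:4@102]
After op 5 [order #5] limit_sell(price=105, qty=10): fills=none; bids=[#4:6@96] asks=[#3:4@102 #5:10@105]
After op 6 [order #6] limit_buy(price=97, qty=7): fills=none; bids=[#6:7@97 #4:6@96] asks=[#3:4@102 #5:10@105]

Answer: BIDS (highest first):
  #6: 7@97
  #4: 6@96
ASKS (lowest first):
  #3: 4@102
  #5: 10@105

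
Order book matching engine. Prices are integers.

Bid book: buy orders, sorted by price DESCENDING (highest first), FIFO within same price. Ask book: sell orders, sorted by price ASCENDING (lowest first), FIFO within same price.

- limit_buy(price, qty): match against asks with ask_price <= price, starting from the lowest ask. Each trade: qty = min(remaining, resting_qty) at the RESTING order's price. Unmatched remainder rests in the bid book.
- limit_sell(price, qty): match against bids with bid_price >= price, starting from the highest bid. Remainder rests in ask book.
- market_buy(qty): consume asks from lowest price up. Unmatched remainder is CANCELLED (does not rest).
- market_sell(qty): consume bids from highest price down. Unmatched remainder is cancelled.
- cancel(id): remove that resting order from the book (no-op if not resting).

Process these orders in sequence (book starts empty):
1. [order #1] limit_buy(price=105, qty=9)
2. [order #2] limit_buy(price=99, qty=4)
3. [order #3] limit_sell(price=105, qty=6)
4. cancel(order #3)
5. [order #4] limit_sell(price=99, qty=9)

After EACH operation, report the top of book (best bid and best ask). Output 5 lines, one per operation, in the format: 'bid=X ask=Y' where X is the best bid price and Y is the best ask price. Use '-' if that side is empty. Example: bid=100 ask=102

After op 1 [order #1] limit_buy(price=105, qty=9): fills=none; bids=[#1:9@105] asks=[-]
After op 2 [order #2] limit_buy(price=99, qty=4): fills=none; bids=[#1:9@105 #2:4@99] asks=[-]
After op 3 [order #3] limit_sell(price=105, qty=6): fills=#1x#3:6@105; bids=[#1:3@105 #2:4@99] asks=[-]
After op 4 cancel(order #3): fills=none; bids=[#1:3@105 #2:4@99] asks=[-]
After op 5 [order #4] limit_sell(price=99, qty=9): fills=#1x#4:3@105 #2x#4:4@99; bids=[-] asks=[#4:2@99]

Answer: bid=105 ask=-
bid=105 ask=-
bid=105 ask=-
bid=105 ask=-
bid=- ask=99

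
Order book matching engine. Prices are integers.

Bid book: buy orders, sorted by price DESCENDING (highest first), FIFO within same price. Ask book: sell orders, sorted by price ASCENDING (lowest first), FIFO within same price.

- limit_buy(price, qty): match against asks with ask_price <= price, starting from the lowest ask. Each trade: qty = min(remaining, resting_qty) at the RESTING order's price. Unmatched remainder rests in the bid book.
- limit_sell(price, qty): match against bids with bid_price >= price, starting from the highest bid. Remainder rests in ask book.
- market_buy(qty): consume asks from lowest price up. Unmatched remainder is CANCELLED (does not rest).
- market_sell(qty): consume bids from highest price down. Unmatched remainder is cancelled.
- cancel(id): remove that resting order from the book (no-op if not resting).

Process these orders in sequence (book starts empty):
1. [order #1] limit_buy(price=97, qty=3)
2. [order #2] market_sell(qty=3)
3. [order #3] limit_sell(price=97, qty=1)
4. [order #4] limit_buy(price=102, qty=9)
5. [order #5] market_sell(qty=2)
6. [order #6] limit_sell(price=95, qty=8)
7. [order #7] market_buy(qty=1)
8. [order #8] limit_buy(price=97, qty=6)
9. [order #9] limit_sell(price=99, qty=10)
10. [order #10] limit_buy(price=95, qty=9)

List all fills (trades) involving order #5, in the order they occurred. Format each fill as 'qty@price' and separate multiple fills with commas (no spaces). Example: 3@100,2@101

Answer: 2@102

Derivation:
After op 1 [order #1] limit_buy(price=97, qty=3): fills=none; bids=[#1:3@97] asks=[-]
After op 2 [order #2] market_sell(qty=3): fills=#1x#2:3@97; bids=[-] asks=[-]
After op 3 [order #3] limit_sell(price=97, qty=1): fills=none; bids=[-] asks=[#3:1@97]
After op 4 [order #4] limit_buy(price=102, qty=9): fills=#4x#3:1@97; bids=[#4:8@102] asks=[-]
After op 5 [order #5] market_sell(qty=2): fills=#4x#5:2@102; bids=[#4:6@102] asks=[-]
After op 6 [order #6] limit_sell(price=95, qty=8): fills=#4x#6:6@102; bids=[-] asks=[#6:2@95]
After op 7 [order #7] market_buy(qty=1): fills=#7x#6:1@95; bids=[-] asks=[#6:1@95]
After op 8 [order #8] limit_buy(price=97, qty=6): fills=#8x#6:1@95; bids=[#8:5@97] asks=[-]
After op 9 [order #9] limit_sell(price=99, qty=10): fills=none; bids=[#8:5@97] asks=[#9:10@99]
After op 10 [order #10] limit_buy(price=95, qty=9): fills=none; bids=[#8:5@97 #10:9@95] asks=[#9:10@99]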